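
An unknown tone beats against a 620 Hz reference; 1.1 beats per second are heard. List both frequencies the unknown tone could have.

|f − 620| = 1.1, so f = 620 ± 1.1.

618.9 Hz or 621.1 Hz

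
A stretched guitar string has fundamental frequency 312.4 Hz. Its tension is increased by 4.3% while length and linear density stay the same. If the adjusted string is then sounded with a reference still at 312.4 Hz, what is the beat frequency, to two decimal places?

For a string, f ∝ √T, so the new frequency is 312.4·√1.043 = 319.0459 Hz.
f_beat = |319.0459 − 312.4| = 6.65 Hz.

6.65 Hz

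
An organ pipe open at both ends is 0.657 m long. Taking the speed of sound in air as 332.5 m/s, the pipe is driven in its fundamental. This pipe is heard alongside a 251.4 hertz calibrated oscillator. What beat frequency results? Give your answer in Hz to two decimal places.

Open pipe: f_n = n·v/(2L) = 1·332.5/(2·0.657) = 253.0441 Hz.
f_beat = |253.0441 − 251.4| = 1.64 Hz.

1.64 Hz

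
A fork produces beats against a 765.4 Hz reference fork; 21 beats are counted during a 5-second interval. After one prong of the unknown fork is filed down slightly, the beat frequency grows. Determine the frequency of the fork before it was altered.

Beat frequency = 21/5 = 4.2 Hz.
|f − 765.4| = 4.2, so the fork was at either 761.2 Hz or 769.6 Hz.
Filing a prong removes mass and raises the fork's frequency; the adjustment raises the fork's frequency.
The beat rate rose, so the adjustment moved the fork further from 765.4 Hz — it was already above the reference.

769.6 Hz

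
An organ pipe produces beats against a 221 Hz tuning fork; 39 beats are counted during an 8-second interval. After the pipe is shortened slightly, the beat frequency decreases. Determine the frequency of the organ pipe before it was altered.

Beat frequency = 39/8 = 4.875 Hz.
|f − 221| = 4.875, so the organ pipe was at either 216.125 Hz or 225.875 Hz.
A shorter pipe has a higher fundamental; the adjustment raises the organ pipe's frequency.
The beat rate fell, so the adjustment moved the organ pipe toward 221 Hz — it must have started below the reference.

216.125 Hz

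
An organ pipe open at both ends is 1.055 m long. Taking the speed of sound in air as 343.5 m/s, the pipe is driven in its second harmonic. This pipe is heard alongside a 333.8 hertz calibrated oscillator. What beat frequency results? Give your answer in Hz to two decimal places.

8.21 Hz

Open pipe: f_n = n·v/(2L) = 2·343.5/(2·1.055) = 325.5924 Hz.
f_beat = |325.5924 − 333.8| = 8.21 Hz.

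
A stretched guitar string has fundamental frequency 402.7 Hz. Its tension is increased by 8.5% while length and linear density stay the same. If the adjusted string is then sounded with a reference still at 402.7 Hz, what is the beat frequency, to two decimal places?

16.77 Hz

For a string, f ∝ √T, so the new frequency is 402.7·√1.085 = 419.4657 Hz.
f_beat = |419.4657 − 402.7| = 16.77 Hz.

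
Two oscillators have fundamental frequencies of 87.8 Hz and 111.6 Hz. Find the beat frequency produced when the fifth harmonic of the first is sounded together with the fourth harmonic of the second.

7.4 Hz

Fifth harmonic of the first: 5·87.8 = 439.0 Hz.
Fourth harmonic of the second: 4·111.6 = 446.4 Hz.
f_beat = |439.0 − 446.4| = 7.4 Hz.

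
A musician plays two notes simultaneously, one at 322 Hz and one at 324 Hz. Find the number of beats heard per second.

2 Hz

Beats arise from superposition of two nearby frequencies; the beat rate is |f₁ − f₂|.
|322 − 324| = 2 Hz.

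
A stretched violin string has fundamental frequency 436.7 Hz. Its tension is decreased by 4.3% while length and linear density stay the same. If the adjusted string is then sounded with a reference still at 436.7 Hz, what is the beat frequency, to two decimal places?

9.49 Hz

For a string, f ∝ √T, so the new frequency is 436.7·√0.957 = 427.2078 Hz.
f_beat = |427.2078 − 436.7| = 9.49 Hz.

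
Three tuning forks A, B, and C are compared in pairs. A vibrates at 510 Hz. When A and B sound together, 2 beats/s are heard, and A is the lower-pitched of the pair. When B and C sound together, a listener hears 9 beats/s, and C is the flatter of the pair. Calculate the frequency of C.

B is above A, so f_B = 510 + 2 = 512 Hz.
C is below B, so f_C = 512 − 9 = 503 Hz.

503 Hz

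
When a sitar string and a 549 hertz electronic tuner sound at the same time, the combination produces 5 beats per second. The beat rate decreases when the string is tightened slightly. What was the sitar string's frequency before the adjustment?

544 Hz

|f − 549| = 5, so the sitar string was at either 544 Hz or 554 Hz.
Increasing tension raises a string's frequency; the adjustment raises the sitar string's frequency.
The beat rate fell, so the adjustment moved the sitar string toward 549 Hz — it must have started below the reference.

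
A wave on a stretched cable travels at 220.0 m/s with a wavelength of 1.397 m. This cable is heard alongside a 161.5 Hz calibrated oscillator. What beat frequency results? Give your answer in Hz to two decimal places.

4.02 Hz

Source frequency f = v/λ = 220.0/1.397 = 157.4803 Hz.
f_beat = |157.4803 − 161.5| = 4.02 Hz.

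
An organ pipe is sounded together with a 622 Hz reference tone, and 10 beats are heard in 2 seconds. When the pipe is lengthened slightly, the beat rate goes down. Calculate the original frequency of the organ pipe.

Beat frequency = 10/2 = 5 Hz.
|f − 622| = 5, so the organ pipe was at either 617 Hz or 627 Hz.
A longer pipe has a lower fundamental; the adjustment lowers the organ pipe's frequency.
The beat rate fell, so the adjustment moved the organ pipe toward 622 Hz — it must have started above the reference.

627 Hz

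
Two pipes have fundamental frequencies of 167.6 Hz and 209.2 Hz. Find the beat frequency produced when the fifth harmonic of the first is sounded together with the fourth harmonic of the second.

Fifth harmonic of the first: 5·167.6 = 838.0 Hz.
Fourth harmonic of the second: 4·209.2 = 836.8 Hz.
f_beat = |838.0 − 836.8| = 1.2 Hz.

1.2 Hz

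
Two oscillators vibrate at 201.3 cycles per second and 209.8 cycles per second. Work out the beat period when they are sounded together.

f_beat = |201.3 − 209.8| = 8.5 Hz.
Beat period T = 1 / f_beat = 1 / 8.5 s.

0.118 s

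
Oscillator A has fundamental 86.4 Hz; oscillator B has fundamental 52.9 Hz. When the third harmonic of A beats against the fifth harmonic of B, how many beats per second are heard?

5.3 Hz

Third harmonic of the first: 3·86.4 = 259.2 Hz.
Fifth harmonic of the second: 5·52.9 = 264.5 Hz.
f_beat = |259.2 − 264.5| = 5.3 Hz.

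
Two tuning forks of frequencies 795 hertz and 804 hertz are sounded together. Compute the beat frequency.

9 Hz

The beat frequency equals the magnitude of the frequency difference.
|795 − 804| = 9 Hz.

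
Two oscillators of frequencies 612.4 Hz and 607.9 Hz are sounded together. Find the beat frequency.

f_beat = |f₁ − f₂|.
|612.4 − 607.9| = 4.5 Hz.

4.5 Hz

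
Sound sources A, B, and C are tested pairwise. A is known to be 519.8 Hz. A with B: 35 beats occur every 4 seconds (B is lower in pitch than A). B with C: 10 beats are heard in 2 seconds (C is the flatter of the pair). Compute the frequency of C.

A–B: Beat frequency = 35/4 = 8.75 Hz.
B is below A, so f_B = 519.8 − 8.75 = 511.05 Hz.
B–C: Beat frequency = 10/2 = 5 Hz.
C is below B, so f_C = 511.05 − 5 = 506.05 Hz.

506.05 Hz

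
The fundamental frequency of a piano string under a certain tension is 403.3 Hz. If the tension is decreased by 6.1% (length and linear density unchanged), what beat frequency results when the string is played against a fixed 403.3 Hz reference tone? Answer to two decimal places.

12.49 Hz

For a string, f ∝ √T, so the new frequency is 403.3·√0.939 = 390.8058 Hz.
f_beat = |390.8058 − 403.3| = 12.49 Hz.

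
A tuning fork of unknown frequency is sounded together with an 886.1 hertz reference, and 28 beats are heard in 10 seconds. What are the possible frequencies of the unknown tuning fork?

Beat frequency = 28/10 = 2.8 Hz.
|f − 886.1| = 2.8, so f = 886.1 ± 2.8.

883.3 Hz or 888.9 Hz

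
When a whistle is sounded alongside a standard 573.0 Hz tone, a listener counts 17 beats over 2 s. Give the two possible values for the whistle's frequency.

Beat frequency = 17/2 = 8.5 Hz.
|f − 573.0| = 8.5, so f = 573.0 ± 8.5.

564.5 Hz or 581.5 Hz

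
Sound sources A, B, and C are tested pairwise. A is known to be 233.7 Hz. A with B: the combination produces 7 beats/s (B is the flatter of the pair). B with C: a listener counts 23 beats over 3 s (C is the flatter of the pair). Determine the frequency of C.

B is below A, so f_B = 233.7 − 7 = 226.7 Hz.
B–C: Beat frequency = 23/3 = 7.6667 Hz.
C is below B, so f_C = 226.7 − 7.6667 = 219.0333 Hz.

219.0333 Hz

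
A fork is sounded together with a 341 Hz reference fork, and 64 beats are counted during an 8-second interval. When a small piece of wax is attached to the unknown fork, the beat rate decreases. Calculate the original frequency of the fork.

Beat frequency = 64/8 = 8 Hz.
|f − 341| = 8, so the fork was at either 333 Hz or 349 Hz.
Loading a fork with wax lowers its frequency; the adjustment lowers the fork's frequency.
The beat rate fell, so the adjustment moved the fork toward 341 Hz — it must have started above the reference.

349 Hz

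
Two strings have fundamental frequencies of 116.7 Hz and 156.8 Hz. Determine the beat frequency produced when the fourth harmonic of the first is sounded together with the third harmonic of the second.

3.6 Hz

Fourth harmonic of the first: 4·116.7 = 466.8 Hz.
Third harmonic of the second: 3·156.8 = 470.4 Hz.
f_beat = |466.8 − 470.4| = 3.6 Hz.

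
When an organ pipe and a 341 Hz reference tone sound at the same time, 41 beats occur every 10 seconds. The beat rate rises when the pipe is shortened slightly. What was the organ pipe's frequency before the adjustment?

Beat frequency = 41/10 = 4.1 Hz.
|f − 341| = 4.1, so the organ pipe was at either 336.9 Hz or 345.1 Hz.
A shorter pipe has a higher fundamental; the adjustment raises the organ pipe's frequency.
The beat rate rose, so the adjustment moved the organ pipe further from 341 Hz — it was already above the reference.

345.1 Hz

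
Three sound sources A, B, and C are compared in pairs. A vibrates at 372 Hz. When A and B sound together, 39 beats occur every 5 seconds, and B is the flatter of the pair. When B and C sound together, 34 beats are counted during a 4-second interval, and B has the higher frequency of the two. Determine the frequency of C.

355.7 Hz

A–B: Beat frequency = 39/5 = 7.8 Hz.
B is below A, so f_B = 372 − 7.8 = 364.2 Hz.
B–C: Beat frequency = 34/4 = 8.5 Hz.
C is below B, so f_C = 364.2 − 8.5 = 355.7 Hz.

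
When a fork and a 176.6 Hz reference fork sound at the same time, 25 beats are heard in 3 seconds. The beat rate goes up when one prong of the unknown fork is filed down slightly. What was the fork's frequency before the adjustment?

184.9333 Hz

Beat frequency = 25/3 = 8.3333 Hz.
|f − 176.6| = 8.3333, so the fork was at either 168.2667 Hz or 184.9333 Hz.
Filing a prong removes mass and raises the fork's frequency; the adjustment raises the fork's frequency.
The beat rate rose, so the adjustment moved the fork further from 176.6 Hz — it was already above the reference.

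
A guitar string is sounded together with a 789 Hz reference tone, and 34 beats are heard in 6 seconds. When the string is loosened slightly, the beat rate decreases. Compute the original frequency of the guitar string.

Beat frequency = 34/6 = 5.6667 Hz.
|f − 789| = 5.6667, so the guitar string was at either 783.3333 Hz or 794.6667 Hz.
Reducing tension lowers a string's frequency; the adjustment lowers the guitar string's frequency.
The beat rate fell, so the adjustment moved the guitar string toward 789 Hz — it must have started above the reference.

794.6667 Hz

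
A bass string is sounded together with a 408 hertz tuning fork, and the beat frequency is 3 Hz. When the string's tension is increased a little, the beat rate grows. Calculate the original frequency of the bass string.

|f − 408| = 3, so the bass string was at either 405 Hz or 411 Hz.
Higher tension means higher frequency; the adjustment raises the bass string's frequency.
The beat rate rose, so the adjustment moved the bass string further from 408 Hz — it was already above the reference.

411 Hz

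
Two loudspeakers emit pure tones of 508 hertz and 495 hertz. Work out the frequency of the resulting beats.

f_beat = |f₁ − f₂|.
|508 − 495| = 13 Hz.

13 Hz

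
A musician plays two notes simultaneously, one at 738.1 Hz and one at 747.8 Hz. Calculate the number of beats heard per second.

Beats arise from superposition of two nearby frequencies; the beat rate is |f₁ − f₂|.
|738.1 − 747.8| = 9.7 Hz.

9.7 Hz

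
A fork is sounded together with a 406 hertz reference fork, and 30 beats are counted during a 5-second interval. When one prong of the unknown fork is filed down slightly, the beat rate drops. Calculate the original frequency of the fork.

Beat frequency = 30/5 = 6 Hz.
|f − 406| = 6, so the fork was at either 400 Hz or 412 Hz.
Filing a prong removes mass and raises the fork's frequency; the adjustment raises the fork's frequency.
The beat rate fell, so the adjustment moved the fork toward 406 Hz — it must have started below the reference.

400 Hz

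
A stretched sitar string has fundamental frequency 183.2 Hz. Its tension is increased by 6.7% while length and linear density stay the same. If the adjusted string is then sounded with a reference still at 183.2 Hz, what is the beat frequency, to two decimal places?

For a string, f ∝ √T, so the new frequency is 183.2·√1.067 = 189.2377 Hz.
f_beat = |189.2377 − 183.2| = 6.04 Hz.

6.04 Hz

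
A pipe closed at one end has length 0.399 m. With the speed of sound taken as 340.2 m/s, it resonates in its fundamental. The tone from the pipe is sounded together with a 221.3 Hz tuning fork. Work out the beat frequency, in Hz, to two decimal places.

8.14 Hz

Closed pipe (odd harmonics): f_n = n·v/(4L) = 1·340.2/(4·0.399) = 213.1579 Hz.
f_beat = |213.1579 − 221.3| = 8.14 Hz.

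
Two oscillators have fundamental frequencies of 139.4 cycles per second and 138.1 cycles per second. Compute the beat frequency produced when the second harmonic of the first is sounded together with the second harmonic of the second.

2.6 Hz

Second harmonic of the first: 2·139.4 = 278.8 Hz.
Second harmonic of the second: 2·138.1 = 276.2 Hz.
f_beat = |278.8 − 276.2| = 2.6 Hz.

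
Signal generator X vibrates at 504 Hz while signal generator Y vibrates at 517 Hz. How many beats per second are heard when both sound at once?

f_beat = |f₁ − f₂|.
|504 − 517| = 13 Hz.

13 Hz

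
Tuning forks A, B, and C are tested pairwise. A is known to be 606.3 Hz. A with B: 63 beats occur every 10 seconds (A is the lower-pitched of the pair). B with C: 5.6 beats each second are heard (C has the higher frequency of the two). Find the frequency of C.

A–B: Beat frequency = 63/10 = 6.3 Hz.
B is above A, so f_B = 606.3 + 6.3 = 612.6 Hz.
C is above B, so f_C = 612.6 + 5.6 = 618.2 Hz.

618.2 Hz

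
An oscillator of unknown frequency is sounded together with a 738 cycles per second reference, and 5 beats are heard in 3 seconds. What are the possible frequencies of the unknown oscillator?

Beat frequency = 5/3 = 1.6667 Hz.
|f − 738| = 1.6667, so f = 738 ± 1.6667.

736.3333 Hz or 739.6667 Hz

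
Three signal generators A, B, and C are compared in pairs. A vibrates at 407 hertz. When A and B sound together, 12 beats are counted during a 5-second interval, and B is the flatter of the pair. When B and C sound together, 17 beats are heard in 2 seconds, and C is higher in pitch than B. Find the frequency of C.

A–B: Beat frequency = 12/5 = 2.4 Hz.
B is below A, so f_B = 407 − 2.4 = 404.6 Hz.
B–C: Beat frequency = 17/2 = 8.5 Hz.
C is above B, so f_C = 404.6 + 8.5 = 413.1 Hz.

413.1 Hz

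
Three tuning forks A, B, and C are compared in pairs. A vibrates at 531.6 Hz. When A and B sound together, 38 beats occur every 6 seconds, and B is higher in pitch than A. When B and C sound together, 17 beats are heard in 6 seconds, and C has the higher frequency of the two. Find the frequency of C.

A–B: Beat frequency = 38/6 = 6.3333 Hz.
B is above A, so f_B = 531.6 + 6.3333 = 537.9333 Hz.
B–C: Beat frequency = 17/6 = 2.8333 Hz.
C is above B, so f_C = 537.9333 + 2.8333 = 540.7667 Hz.

540.7667 Hz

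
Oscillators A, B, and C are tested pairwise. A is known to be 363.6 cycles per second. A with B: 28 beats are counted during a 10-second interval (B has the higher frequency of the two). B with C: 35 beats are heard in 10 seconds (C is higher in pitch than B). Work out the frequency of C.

369.9 Hz

A–B: Beat frequency = 28/10 = 2.8 Hz.
B is above A, so f_B = 363.6 + 2.8 = 366.4 Hz.
B–C: Beat frequency = 35/10 = 3.5 Hz.
C is above B, so f_C = 366.4 + 3.5 = 369.9 Hz.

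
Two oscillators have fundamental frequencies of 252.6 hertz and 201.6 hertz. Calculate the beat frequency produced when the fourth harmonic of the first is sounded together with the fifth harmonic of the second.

2.4 Hz

Fourth harmonic of the first: 4·252.6 = 1010.4 Hz.
Fifth harmonic of the second: 5·201.6 = 1008.0 Hz.
f_beat = |1010.4 − 1008.0| = 2.4 Hz.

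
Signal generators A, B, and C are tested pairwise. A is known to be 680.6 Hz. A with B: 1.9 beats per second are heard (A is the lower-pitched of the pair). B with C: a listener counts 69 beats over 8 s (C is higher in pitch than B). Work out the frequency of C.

691.125 Hz

B is above A, so f_B = 680.6 + 1.9 = 682.5 Hz.
B–C: Beat frequency = 69/8 = 8.625 Hz.
C is above B, so f_C = 682.5 + 8.625 = 691.125 Hz.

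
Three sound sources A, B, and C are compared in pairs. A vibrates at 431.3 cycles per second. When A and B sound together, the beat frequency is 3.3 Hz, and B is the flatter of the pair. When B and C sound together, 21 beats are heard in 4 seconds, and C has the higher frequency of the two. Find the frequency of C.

433.25 Hz

B is below A, so f_B = 431.3 − 3.3 = 428 Hz.
B–C: Beat frequency = 21/4 = 5.25 Hz.
C is above B, so f_C = 428 + 5.25 = 433.25 Hz.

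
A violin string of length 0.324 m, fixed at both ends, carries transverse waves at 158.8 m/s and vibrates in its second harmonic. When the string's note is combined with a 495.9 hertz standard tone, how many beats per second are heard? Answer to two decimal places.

5.78 Hz

For a string fixed at both ends, f_n = n·v/(2L) = 2·158.8/(2·0.324) = 490.1235 Hz.
f_beat = |490.1235 − 495.9| = 5.78 Hz.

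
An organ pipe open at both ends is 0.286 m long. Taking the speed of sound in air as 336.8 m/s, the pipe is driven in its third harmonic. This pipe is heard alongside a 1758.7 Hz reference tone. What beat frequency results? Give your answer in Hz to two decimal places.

7.73 Hz

Open pipe: f_n = n·v/(2L) = 3·336.8/(2·0.286) = 1766.4336 Hz.
f_beat = |1766.4336 − 1758.7| = 7.73 Hz.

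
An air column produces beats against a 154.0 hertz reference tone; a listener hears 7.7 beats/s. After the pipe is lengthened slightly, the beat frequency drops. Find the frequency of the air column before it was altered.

|f − 154.0| = 7.7, so the air column was at either 146.3 Hz or 161.7 Hz.
A longer pipe has a lower fundamental; the adjustment lowers the air column's frequency.
The beat rate fell, so the adjustment moved the air column toward 154.0 Hz — it must have started above the reference.

161.7 Hz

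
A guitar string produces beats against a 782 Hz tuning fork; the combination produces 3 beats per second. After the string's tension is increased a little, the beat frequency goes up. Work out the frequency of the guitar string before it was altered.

|f − 782| = 3, so the guitar string was at either 779 Hz or 785 Hz.
Higher tension means higher frequency; the adjustment raises the guitar string's frequency.
The beat rate rose, so the adjustment moved the guitar string further from 782 Hz — it was already above the reference.

785 Hz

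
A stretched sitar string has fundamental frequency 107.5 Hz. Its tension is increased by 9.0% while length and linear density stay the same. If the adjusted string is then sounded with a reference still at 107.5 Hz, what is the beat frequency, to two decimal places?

For a string, f ∝ √T, so the new frequency is 107.5·√1.090 = 112.2333 Hz.
f_beat = |112.2333 − 107.5| = 4.73 Hz.

4.73 Hz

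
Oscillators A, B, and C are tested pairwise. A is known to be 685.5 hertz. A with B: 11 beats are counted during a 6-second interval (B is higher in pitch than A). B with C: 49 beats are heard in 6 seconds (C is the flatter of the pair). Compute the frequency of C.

A–B: Beat frequency = 11/6 = 1.8333 Hz.
B is above A, so f_B = 685.5 + 1.8333 = 687.3333 Hz.
B–C: Beat frequency = 49/6 = 8.1667 Hz.
C is below B, so f_C = 687.3333 − 8.1667 = 679.1667 Hz.

679.1667 Hz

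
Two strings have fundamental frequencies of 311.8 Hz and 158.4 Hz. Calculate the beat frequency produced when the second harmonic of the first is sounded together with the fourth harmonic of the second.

Second harmonic of the first: 2·311.8 = 623.6 Hz.
Fourth harmonic of the second: 4·158.4 = 633.6 Hz.
f_beat = |623.6 − 633.6| = 10.0 Hz.

10.0 Hz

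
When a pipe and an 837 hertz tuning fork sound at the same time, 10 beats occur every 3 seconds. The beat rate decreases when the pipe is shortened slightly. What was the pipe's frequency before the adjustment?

Beat frequency = 10/3 = 3.3333 Hz.
|f − 837| = 3.3333, so the pipe was at either 833.6667 Hz or 840.3333 Hz.
A shorter pipe has a higher fundamental; the adjustment raises the pipe's frequency.
The beat rate fell, so the adjustment moved the pipe toward 837 Hz — it must have started below the reference.

833.6667 Hz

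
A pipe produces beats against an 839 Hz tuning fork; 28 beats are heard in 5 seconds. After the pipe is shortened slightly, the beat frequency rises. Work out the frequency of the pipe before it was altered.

Beat frequency = 28/5 = 5.6 Hz.
|f − 839| = 5.6, so the pipe was at either 833.4 Hz or 844.6 Hz.
A shorter pipe has a higher fundamental; the adjustment raises the pipe's frequency.
The beat rate rose, so the adjustment moved the pipe further from 839 Hz — it was already above the reference.

844.6 Hz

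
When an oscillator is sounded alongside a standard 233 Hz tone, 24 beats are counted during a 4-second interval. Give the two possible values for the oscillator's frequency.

227 Hz or 239 Hz

Beat frequency = 24/4 = 6 Hz.
|f − 233| = 6, so f = 233 ± 6.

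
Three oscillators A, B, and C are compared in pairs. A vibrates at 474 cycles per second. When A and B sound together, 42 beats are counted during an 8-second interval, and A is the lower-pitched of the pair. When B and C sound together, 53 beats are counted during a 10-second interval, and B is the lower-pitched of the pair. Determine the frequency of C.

484.55 Hz

A–B: Beat frequency = 42/8 = 5.25 Hz.
B is above A, so f_B = 474 + 5.25 = 479.25 Hz.
B–C: Beat frequency = 53/10 = 5.3 Hz.
C is above B, so f_C = 479.25 + 5.3 = 484.55 Hz.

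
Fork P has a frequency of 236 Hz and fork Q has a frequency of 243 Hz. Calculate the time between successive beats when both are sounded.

f_beat = |236 − 243| = 7 Hz.
Beat period T = 1 / f_beat = 1 / 7 s.

0.143 s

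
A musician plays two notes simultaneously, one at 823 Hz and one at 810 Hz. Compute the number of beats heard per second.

f_beat = |f₁ − f₂|.
|823 − 810| = 13 Hz.

13 Hz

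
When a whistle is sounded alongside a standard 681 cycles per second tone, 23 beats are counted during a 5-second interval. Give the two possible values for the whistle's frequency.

Beat frequency = 23/5 = 4.6 Hz.
|f − 681| = 4.6, so f = 681 ± 4.6.

676.4 Hz or 685.6 Hz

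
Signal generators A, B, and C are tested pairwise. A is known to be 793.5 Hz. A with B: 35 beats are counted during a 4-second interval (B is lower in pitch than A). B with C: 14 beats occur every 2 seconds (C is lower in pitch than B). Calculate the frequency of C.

777.75 Hz

A–B: Beat frequency = 35/4 = 8.75 Hz.
B is below A, so f_B = 793.5 − 8.75 = 784.75 Hz.
B–C: Beat frequency = 14/2 = 7 Hz.
C is below B, so f_C = 784.75 − 7 = 777.75 Hz.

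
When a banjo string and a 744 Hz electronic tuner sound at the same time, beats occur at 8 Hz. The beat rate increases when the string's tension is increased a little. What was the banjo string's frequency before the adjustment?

752 Hz

|f − 744| = 8, so the banjo string was at either 736 Hz or 752 Hz.
Higher tension means higher frequency; the adjustment raises the banjo string's frequency.
The beat rate rose, so the adjustment moved the banjo string further from 744 Hz — it was already above the reference.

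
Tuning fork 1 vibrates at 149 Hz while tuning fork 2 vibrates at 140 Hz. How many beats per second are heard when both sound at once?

9 Hz

Beats arise from superposition of two nearby frequencies; the beat rate is |f₁ − f₂|.
|149 − 140| = 9 Hz.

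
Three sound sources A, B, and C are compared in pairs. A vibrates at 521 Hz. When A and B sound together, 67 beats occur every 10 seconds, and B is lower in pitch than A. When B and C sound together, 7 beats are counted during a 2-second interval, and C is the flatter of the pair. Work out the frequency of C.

510.8 Hz

A–B: Beat frequency = 67/10 = 6.7 Hz.
B is below A, so f_B = 521 − 6.7 = 514.3 Hz.
B–C: Beat frequency = 7/2 = 3.5 Hz.
C is below B, so f_C = 514.3 − 3.5 = 510.8 Hz.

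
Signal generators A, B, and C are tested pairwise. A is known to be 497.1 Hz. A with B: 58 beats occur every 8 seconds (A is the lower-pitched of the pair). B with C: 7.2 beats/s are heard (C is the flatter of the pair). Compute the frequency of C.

A–B: Beat frequency = 58/8 = 7.25 Hz.
B is above A, so f_B = 497.1 + 7.25 = 504.35 Hz.
C is below B, so f_C = 504.35 − 7.2 = 497.15 Hz.

497.15 Hz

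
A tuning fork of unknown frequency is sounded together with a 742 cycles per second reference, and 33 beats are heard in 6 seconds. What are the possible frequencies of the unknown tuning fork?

736.5 Hz or 747.5 Hz

Beat frequency = 33/6 = 5.5 Hz.
|f − 742| = 5.5, so f = 742 ± 5.5.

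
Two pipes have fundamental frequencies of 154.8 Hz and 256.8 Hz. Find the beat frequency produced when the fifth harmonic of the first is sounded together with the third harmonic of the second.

3.6 Hz

Fifth harmonic of the first: 5·154.8 = 774.0 Hz.
Third harmonic of the second: 3·256.8 = 770.4 Hz.
f_beat = |774.0 − 770.4| = 3.6 Hz.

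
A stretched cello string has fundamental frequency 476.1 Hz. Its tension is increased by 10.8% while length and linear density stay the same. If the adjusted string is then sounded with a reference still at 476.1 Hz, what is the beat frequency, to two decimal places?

25.05 Hz

For a string, f ∝ √T, so the new frequency is 476.1·√1.108 = 501.1504 Hz.
f_beat = |501.1504 − 476.1| = 25.05 Hz.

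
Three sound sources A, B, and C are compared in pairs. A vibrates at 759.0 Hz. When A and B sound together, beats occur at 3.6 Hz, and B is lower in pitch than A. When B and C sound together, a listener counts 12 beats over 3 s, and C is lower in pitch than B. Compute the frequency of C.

751.4 Hz

B is below A, so f_B = 759.0 − 3.6 = 755.4 Hz.
B–C: Beat frequency = 12/3 = 4 Hz.
C is below B, so f_C = 755.4 − 4 = 751.4 Hz.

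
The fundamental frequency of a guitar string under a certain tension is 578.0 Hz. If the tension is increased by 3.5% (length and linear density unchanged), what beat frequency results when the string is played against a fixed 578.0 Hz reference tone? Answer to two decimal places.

10.03 Hz

For a string, f ∝ √T, so the new frequency is 578.0·√1.035 = 588.0280 Hz.
f_beat = |588.0280 − 578.0| = 10.03 Hz.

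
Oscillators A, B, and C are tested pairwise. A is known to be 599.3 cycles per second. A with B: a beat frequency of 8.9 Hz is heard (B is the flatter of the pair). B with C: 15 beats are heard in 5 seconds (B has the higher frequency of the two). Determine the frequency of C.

B is below A, so f_B = 599.3 − 8.9 = 590.4 Hz.
B–C: Beat frequency = 15/5 = 3 Hz.
C is below B, so f_C = 590.4 − 3 = 587.4 Hz.

587.4 Hz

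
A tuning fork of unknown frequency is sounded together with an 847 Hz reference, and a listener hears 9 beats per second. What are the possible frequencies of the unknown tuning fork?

|f − 847| = 9, so f = 847 ± 9.

838 Hz or 856 Hz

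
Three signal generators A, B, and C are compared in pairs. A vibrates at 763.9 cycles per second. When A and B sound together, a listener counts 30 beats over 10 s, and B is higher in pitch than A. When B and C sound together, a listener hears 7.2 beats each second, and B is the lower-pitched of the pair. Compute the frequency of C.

A–B: Beat frequency = 30/10 = 3 Hz.
B is above A, so f_B = 763.9 + 3 = 766.9 Hz.
C is above B, so f_C = 766.9 + 7.2 = 774.1 Hz.

774.1 Hz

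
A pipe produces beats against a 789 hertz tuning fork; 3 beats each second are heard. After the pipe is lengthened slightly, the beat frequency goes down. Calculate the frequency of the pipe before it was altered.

|f − 789| = 3, so the pipe was at either 786 Hz or 792 Hz.
A longer pipe has a lower fundamental; the adjustment lowers the pipe's frequency.
The beat rate fell, so the adjustment moved the pipe toward 789 Hz — it must have started above the reference.

792 Hz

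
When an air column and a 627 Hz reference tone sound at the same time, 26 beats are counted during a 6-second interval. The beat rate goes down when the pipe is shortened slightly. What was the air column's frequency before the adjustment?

Beat frequency = 26/6 = 4.3333 Hz.
|f − 627| = 4.3333, so the air column was at either 622.6667 Hz or 631.3333 Hz.
A shorter pipe has a higher fundamental; the adjustment raises the air column's frequency.
The beat rate fell, so the adjustment moved the air column toward 627 Hz — it must have started below the reference.

622.6667 Hz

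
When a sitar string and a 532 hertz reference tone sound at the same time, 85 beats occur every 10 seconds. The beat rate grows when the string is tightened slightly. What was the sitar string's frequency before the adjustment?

Beat frequency = 85/10 = 8.5 Hz.
|f − 532| = 8.5, so the sitar string was at either 523.5 Hz or 540.5 Hz.
Increasing tension raises a string's frequency; the adjustment raises the sitar string's frequency.
The beat rate rose, so the adjustment moved the sitar string further from 532 Hz — it was already above the reference.

540.5 Hz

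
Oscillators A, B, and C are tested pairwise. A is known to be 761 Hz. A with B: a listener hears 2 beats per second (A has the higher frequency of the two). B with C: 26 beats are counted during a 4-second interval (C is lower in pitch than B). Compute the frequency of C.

752.5 Hz

B is below A, so f_B = 761 − 2 = 759 Hz.
B–C: Beat frequency = 26/4 = 6.5 Hz.
C is below B, so f_C = 759 − 6.5 = 752.5 Hz.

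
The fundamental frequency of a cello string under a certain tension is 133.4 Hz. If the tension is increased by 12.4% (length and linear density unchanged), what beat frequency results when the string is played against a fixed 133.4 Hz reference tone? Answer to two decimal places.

8.03 Hz

For a string, f ∝ √T, so the new frequency is 133.4·√1.124 = 141.4292 Hz.
f_beat = |141.4292 − 133.4| = 8.03 Hz.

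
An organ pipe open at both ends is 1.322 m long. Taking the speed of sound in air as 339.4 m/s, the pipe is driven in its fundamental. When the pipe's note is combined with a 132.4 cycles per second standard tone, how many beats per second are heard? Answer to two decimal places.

4.03 Hz

Open pipe: f_n = n·v/(2L) = 1·339.4/(2·1.322) = 128.3661 Hz.
f_beat = |128.3661 − 132.4| = 4.03 Hz.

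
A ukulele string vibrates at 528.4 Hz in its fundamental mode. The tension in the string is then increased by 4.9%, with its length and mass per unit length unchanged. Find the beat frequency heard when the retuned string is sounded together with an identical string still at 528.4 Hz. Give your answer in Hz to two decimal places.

For a string, f ∝ √T, so the new frequency is 528.4·√1.049 = 541.1910 Hz.
f_beat = |541.1910 − 528.4| = 12.79 Hz.

12.79 Hz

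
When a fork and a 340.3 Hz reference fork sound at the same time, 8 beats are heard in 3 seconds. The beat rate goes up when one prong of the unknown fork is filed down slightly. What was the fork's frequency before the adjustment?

Beat frequency = 8/3 = 2.6667 Hz.
|f − 340.3| = 2.6667, so the fork was at either 337.6333 Hz or 342.9667 Hz.
Filing a prong removes mass and raises the fork's frequency; the adjustment raises the fork's frequency.
The beat rate rose, so the adjustment moved the fork further from 340.3 Hz — it was already above the reference.

342.9667 Hz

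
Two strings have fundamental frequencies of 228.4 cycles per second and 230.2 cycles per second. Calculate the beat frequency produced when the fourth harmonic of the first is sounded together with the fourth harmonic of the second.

7.2 Hz

Fourth harmonic of the first: 4·228.4 = 913.6 Hz.
Fourth harmonic of the second: 4·230.2 = 920.8 Hz.
f_beat = |913.6 − 920.8| = 7.2 Hz.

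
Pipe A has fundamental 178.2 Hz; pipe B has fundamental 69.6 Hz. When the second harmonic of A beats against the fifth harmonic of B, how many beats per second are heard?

Second harmonic of the first: 2·178.2 = 356.4 Hz.
Fifth harmonic of the second: 5·69.6 = 348.0 Hz.
f_beat = |356.4 − 348.0| = 8.4 Hz.

8.4 Hz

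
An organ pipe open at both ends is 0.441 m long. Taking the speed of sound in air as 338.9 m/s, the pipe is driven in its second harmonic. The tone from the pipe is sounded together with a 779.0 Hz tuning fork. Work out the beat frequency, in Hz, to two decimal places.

Open pipe: f_n = n·v/(2L) = 2·338.9/(2·0.441) = 768.4807 Hz.
f_beat = |768.4807 − 779.0| = 10.52 Hz.

10.52 Hz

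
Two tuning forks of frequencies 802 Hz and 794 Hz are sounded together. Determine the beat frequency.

The beat frequency equals the magnitude of the frequency difference.
|802 − 794| = 8 Hz.

8 Hz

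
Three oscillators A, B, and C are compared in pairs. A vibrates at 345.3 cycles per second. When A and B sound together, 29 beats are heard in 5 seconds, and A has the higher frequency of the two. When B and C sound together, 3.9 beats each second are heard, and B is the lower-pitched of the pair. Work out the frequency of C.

A–B: Beat frequency = 29/5 = 5.8 Hz.
B is below A, so f_B = 345.3 − 5.8 = 339.5 Hz.
C is above B, so f_C = 339.5 + 3.9 = 343.4 Hz.

343.4 Hz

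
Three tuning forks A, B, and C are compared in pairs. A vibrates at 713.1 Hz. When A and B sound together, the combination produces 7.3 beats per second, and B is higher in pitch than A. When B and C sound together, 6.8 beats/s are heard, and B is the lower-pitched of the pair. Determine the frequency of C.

727.2 Hz

B is above A, so f_B = 713.1 + 7.3 = 720.4 Hz.
C is above B, so f_C = 720.4 + 6.8 = 727.2 Hz.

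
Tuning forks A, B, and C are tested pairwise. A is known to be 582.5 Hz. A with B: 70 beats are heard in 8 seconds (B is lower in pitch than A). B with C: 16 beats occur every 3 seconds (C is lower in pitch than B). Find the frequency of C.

568.4167 Hz

A–B: Beat frequency = 70/8 = 8.75 Hz.
B is below A, so f_B = 582.5 − 8.75 = 573.75 Hz.
B–C: Beat frequency = 16/3 = 5.3333 Hz.
C is below B, so f_C = 573.75 − 5.3333 = 568.4167 Hz.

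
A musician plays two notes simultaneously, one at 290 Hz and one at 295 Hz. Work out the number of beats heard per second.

Beats arise from superposition of two nearby frequencies; the beat rate is |f₁ − f₂|.
|290 − 295| = 5 Hz.

5 Hz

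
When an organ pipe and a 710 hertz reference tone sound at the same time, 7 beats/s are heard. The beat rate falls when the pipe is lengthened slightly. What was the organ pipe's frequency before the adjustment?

|f − 710| = 7, so the organ pipe was at either 703 Hz or 717 Hz.
A longer pipe has a lower fundamental; the adjustment lowers the organ pipe's frequency.
The beat rate fell, so the adjustment moved the organ pipe toward 710 Hz — it must have started above the reference.

717 Hz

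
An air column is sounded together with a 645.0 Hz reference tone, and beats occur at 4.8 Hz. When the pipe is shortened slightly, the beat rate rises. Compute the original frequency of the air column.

|f − 645.0| = 4.8, so the air column was at either 640.2 Hz or 649.8 Hz.
A shorter pipe has a higher fundamental; the adjustment raises the air column's frequency.
The beat rate rose, so the adjustment moved the air column further from 645.0 Hz — it was already above the reference.

649.8 Hz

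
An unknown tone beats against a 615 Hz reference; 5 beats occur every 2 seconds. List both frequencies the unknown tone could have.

612.5 Hz or 617.5 Hz

Beat frequency = 5/2 = 2.5 Hz.
|f − 615| = 2.5, so f = 615 ± 2.5.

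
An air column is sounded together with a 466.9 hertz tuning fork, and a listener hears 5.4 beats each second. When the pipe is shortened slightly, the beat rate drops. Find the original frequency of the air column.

|f − 466.9| = 5.4, so the air column was at either 461.5 Hz or 472.3 Hz.
A shorter pipe has a higher fundamental; the adjustment raises the air column's frequency.
The beat rate fell, so the adjustment moved the air column toward 466.9 Hz — it must have started below the reference.

461.5 Hz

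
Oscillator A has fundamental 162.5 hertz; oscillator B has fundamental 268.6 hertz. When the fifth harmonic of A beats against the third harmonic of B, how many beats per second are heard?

Fifth harmonic of the first: 5·162.5 = 812.5 Hz.
Third harmonic of the second: 3·268.6 = 805.8 Hz.
f_beat = |812.5 − 805.8| = 6.7 Hz.

6.7 Hz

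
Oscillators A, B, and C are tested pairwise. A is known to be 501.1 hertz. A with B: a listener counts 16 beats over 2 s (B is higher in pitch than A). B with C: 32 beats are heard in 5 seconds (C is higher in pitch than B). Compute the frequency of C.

515.5 Hz

A–B: Beat frequency = 16/2 = 8 Hz.
B is above A, so f_B = 501.1 + 8 = 509.1 Hz.
B–C: Beat frequency = 32/5 = 6.4 Hz.
C is above B, so f_C = 509.1 + 6.4 = 515.5 Hz.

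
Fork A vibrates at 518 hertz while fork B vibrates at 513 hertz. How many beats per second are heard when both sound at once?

5 Hz

The beat frequency equals the magnitude of the frequency difference.
|518 − 513| = 5 Hz.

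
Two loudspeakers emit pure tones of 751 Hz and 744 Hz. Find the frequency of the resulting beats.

7 Hz

Beats arise from superposition of two nearby frequencies; the beat rate is |f₁ − f₂|.
|751 − 744| = 7 Hz.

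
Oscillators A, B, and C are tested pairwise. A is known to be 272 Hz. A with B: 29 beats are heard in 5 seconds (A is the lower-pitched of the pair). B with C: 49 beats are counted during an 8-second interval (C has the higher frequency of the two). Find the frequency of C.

A–B: Beat frequency = 29/5 = 5.8 Hz.
B is above A, so f_B = 272 + 5.8 = 277.8 Hz.
B–C: Beat frequency = 49/8 = 6.125 Hz.
C is above B, so f_C = 277.8 + 6.125 = 283.925 Hz.

283.925 Hz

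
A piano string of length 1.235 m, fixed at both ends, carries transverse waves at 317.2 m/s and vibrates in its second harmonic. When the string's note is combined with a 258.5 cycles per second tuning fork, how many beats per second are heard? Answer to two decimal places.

For a string fixed at both ends, f_n = n·v/(2L) = 2·317.2/(2·1.235) = 256.8421 Hz.
f_beat = |256.8421 − 258.5| = 1.66 Hz.

1.66 Hz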